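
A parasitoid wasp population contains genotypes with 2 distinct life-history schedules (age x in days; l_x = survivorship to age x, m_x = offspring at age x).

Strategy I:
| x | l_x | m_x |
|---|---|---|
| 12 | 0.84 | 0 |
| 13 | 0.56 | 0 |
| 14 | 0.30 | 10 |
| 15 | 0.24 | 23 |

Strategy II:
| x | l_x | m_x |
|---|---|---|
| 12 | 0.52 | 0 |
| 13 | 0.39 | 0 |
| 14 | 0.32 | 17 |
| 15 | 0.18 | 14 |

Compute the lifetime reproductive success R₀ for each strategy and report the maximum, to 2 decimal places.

8.52

Strategy I: R₀ = 0.84×0 + 0.56×0 + 0.30×10 + 0.24×23 = 8.5200
Strategy II: R₀ = 0.52×0 + 0.39×0 + 0.32×17 + 0.18×14 = 7.9600
Highest R₀: strategy I with 8.5200.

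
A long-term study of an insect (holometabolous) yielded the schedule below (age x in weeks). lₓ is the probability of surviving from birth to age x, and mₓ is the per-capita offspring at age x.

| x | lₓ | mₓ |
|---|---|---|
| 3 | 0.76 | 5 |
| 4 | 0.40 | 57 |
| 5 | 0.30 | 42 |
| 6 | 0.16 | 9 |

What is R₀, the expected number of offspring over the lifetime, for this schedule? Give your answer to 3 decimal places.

40.640

R₀ = Σ lₓ mₓ:
  age 3: 0.76 × 5 = 3.8000
  age 4: 0.40 × 57 = 22.8000
  age 5: 0.30 × 42 = 12.6000
  age 6: 0.16 × 9 = 1.4400
R₀ = 3.8000 + 22.8000 + 12.6000 + 1.4400 = 40.6400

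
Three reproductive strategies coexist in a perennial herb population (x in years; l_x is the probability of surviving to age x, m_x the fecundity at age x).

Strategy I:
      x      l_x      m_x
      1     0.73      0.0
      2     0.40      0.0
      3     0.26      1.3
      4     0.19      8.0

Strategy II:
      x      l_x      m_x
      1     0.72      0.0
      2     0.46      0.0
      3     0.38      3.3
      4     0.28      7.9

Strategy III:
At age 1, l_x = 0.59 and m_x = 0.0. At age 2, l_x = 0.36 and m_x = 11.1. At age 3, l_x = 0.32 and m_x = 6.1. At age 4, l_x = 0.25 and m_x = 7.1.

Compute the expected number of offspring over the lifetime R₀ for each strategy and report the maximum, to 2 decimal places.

7.72

Strategy I: R₀ = 0.73×0.0 + 0.40×0.0 + 0.26×1.3 + 0.19×8.0 = 1.8580
Strategy II: R₀ = 0.72×0.0 + 0.46×0.0 + 0.38×3.3 + 0.28×7.9 = 3.4660
Strategy III: R₀ = 0.59×0.0 + 0.36×11.1 + 0.32×6.1 + 0.25×7.1 = 7.7230
Highest R₀: strategy III with 7.7230.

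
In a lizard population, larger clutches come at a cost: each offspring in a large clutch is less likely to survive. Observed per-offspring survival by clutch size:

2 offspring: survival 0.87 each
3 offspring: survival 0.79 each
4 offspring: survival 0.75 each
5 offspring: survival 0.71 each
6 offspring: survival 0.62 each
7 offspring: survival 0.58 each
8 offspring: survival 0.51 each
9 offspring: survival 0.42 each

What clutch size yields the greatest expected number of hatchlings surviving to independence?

8

Expected hatchlings surviving to independence = c × s(c):
  c=2: 2 × 0.87 = 1.740
  c=3: 3 × 0.79 = 2.370
  c=4: 4 × 0.75 = 3.000
  c=5: 5 × 0.71 = 3.550
  c=6: 6 × 0.62 = 3.720
  c=7: 7 × 0.58 = 4.060
  c=8: 8 × 0.51 = 4.080
  c=9: 9 × 0.42 = 3.780
Maximum at c = 8 (4.080 hatchlings surviving to independence).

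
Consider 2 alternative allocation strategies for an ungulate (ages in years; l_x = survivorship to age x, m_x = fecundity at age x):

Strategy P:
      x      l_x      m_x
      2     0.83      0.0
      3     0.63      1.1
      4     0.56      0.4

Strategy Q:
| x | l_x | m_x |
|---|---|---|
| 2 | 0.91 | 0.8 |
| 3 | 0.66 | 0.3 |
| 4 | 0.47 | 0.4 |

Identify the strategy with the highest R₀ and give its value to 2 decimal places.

Strategy P: R₀ = 0.83×0.0 + 0.63×1.1 + 0.56×0.4 = 0.9170
Strategy Q: R₀ = 0.91×0.8 + 0.66×0.3 + 0.47×0.4 = 1.1140
Highest R₀: strategy Q with 1.1140.

1.11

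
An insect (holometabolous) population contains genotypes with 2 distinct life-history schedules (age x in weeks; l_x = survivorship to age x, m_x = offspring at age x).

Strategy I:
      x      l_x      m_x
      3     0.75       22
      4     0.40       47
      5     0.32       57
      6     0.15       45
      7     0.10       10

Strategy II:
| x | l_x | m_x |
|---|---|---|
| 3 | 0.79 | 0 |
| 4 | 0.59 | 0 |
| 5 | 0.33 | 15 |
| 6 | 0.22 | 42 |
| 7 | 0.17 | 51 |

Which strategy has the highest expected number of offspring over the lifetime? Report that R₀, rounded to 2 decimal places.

61.29

Strategy I: R₀ = 0.75×22 + 0.40×47 + 0.32×57 + 0.15×45 + 0.10×10 = 61.2900
Strategy II: R₀ = 0.79×0 + 0.59×0 + 0.33×15 + 0.22×42 + 0.17×51 = 22.8600
Highest R₀: strategy I with 61.2900.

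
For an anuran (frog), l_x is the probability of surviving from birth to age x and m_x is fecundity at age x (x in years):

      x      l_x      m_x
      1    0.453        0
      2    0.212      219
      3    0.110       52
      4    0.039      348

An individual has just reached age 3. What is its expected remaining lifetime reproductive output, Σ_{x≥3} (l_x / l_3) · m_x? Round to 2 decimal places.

l_3 = 0.110. Conditional survival from age 3 to x is l_x / l_3.
  x=3: (0.110/0.110) × 52 = 52.0000
  x=4: (0.039/0.110) × 348 = 123.3818
Sum = 52.0000 + 123.3818 = 175.3818

175.38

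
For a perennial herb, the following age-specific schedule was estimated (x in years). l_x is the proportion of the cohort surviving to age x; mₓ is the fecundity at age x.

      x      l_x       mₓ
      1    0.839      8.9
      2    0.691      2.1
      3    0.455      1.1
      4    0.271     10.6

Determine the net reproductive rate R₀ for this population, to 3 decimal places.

R₀ = Σ l_x mₓ:
  age 1: 0.839 × 8.9 = 7.4671
  age 2: 0.691 × 2.1 = 1.4511
  age 3: 0.455 × 1.1 = 0.5005
  age 4: 0.271 × 10.6 = 2.8726
R₀ = 7.4671 + 1.4511 + 0.5005 + 2.8726 = 12.2913

12.291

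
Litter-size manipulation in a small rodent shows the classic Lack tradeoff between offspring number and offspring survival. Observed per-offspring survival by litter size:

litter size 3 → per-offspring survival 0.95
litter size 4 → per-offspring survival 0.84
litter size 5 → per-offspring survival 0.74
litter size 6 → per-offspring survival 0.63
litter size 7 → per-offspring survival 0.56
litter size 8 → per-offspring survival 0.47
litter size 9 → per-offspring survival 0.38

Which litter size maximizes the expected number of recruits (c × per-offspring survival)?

7

Expected recruits = c × s(c):
  c=3: 3 × 0.95 = 2.850
  c=4: 4 × 0.84 = 3.360
  c=5: 5 × 0.74 = 3.700
  c=6: 6 × 0.63 = 3.780
  c=7: 7 × 0.56 = 3.920
  c=8: 8 × 0.47 = 3.760
  c=9: 9 × 0.38 = 3.420
Maximum at c = 7 (3.920 recruits).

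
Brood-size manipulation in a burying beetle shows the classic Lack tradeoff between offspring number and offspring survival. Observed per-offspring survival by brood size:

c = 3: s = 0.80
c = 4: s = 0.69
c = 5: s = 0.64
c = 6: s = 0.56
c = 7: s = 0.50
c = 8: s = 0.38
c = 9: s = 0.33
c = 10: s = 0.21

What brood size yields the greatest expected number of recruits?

Expected recruits = c × s(c):
  c=3: 3 × 0.80 = 2.400
  c=4: 4 × 0.69 = 2.760
  c=5: 5 × 0.64 = 3.200
  c=6: 6 × 0.56 = 3.360
  c=7: 7 × 0.50 = 3.500
  c=8: 8 × 0.38 = 3.040
  c=9: 9 × 0.33 = 2.970
  c=10: 10 × 0.21 = 2.100
Maximum at c = 7 (3.500 recruits).

7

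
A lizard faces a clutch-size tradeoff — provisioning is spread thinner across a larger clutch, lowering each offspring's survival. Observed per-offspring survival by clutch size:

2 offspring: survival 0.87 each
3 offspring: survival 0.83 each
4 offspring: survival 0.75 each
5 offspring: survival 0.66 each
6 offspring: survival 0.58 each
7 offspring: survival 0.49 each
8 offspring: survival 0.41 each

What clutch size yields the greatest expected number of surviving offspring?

6

Expected surviving offspring = c × s(c):
  c=2: 2 × 0.87 = 1.740
  c=3: 3 × 0.83 = 2.490
  c=4: 4 × 0.75 = 3.000
  c=5: 5 × 0.66 = 3.300
  c=6: 6 × 0.58 = 3.480
  c=7: 7 × 0.49 = 3.430
  c=8: 8 × 0.41 = 3.280
Maximum at c = 6 (3.480 surviving offspring).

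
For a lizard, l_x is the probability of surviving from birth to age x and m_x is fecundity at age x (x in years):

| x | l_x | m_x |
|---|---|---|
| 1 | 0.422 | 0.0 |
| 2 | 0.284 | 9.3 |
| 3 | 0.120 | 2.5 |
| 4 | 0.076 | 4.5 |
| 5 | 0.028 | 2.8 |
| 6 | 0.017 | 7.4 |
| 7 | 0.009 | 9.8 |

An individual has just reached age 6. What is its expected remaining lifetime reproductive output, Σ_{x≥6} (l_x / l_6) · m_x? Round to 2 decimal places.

l_6 = 0.017. Conditional survival from age 6 to x is l_x / l_6.
  x=6: (0.017/0.017) × 7.4 = 7.4000
  x=7: (0.009/0.017) × 9.8 = 5.1882
Sum = 7.4000 + 5.1882 = 12.5882

12.59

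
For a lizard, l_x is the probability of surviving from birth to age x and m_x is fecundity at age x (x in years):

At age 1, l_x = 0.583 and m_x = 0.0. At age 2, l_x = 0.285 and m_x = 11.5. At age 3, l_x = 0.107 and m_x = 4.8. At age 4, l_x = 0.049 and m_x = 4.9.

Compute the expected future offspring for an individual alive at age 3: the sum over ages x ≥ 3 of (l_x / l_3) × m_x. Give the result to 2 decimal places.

l_3 = 0.107. Conditional survival from age 3 to x is l_x / l_3.
  x=3: (0.107/0.107) × 4.8 = 4.8000
  x=4: (0.049/0.107) × 4.9 = 2.2439
Sum = 4.8000 + 2.2439 = 7.0439

7.04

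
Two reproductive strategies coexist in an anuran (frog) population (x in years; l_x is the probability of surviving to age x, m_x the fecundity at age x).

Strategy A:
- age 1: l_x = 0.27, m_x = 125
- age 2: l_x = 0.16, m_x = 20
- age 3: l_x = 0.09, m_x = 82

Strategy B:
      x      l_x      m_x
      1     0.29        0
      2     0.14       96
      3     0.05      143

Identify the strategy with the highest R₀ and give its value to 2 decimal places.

Strategy A: R₀ = 0.27×125 + 0.16×20 + 0.09×82 = 44.3300
Strategy B: R₀ = 0.29×0 + 0.14×96 + 0.05×143 = 20.5900
Highest R₀: strategy A with 44.3300.

44.33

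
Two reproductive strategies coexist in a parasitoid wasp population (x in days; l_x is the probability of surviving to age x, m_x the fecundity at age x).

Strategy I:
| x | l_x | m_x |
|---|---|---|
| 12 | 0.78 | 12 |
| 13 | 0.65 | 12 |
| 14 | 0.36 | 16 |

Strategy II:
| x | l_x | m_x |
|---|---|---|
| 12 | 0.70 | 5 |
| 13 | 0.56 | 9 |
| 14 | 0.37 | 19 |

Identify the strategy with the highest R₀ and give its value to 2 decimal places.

Strategy I: R₀ = 0.78×12 + 0.65×12 + 0.36×16 = 22.9200
Strategy II: R₀ = 0.70×5 + 0.56×9 + 0.37×19 = 15.5700
Highest R₀: strategy I with 22.9200.

22.92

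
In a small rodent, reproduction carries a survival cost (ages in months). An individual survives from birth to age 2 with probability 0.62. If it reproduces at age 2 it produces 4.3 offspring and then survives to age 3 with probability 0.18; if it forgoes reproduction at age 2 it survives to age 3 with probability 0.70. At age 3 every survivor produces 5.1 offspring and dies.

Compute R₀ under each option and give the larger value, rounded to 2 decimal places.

3.24

breed at age 2: R₀ = 0.62 × (4.3 + 0.18 × 5.1) = 0.62 × 5.2180 = 3.2352
delay to age 3: R₀ = 0.62 × (0.70 × 5.1) = 0.62 × 3.5700 = 2.2134
Higher: breed at age 2 (3.2352).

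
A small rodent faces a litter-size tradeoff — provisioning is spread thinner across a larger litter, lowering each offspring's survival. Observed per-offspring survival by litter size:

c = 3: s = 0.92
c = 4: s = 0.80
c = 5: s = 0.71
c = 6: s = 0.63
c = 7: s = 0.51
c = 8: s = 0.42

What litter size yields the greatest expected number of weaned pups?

Expected weaned pups = c × s(c):
  c=3: 3 × 0.92 = 2.760
  c=4: 4 × 0.80 = 3.200
  c=5: 5 × 0.71 = 3.550
  c=6: 6 × 0.63 = 3.780
  c=7: 7 × 0.51 = 3.570
  c=8: 8 × 0.42 = 3.360
Maximum at c = 6 (3.780 weaned pups).

6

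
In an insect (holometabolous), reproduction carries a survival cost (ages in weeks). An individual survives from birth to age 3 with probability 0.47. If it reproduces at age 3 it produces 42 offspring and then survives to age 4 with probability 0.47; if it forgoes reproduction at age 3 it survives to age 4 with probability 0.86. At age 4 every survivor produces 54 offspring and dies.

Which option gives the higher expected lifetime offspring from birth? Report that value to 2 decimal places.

31.67

breed at age 3: R₀ = 0.47 × (42 + 0.47 × 54) = 0.47 × 67.3800 = 31.6686
delay to age 4: R₀ = 0.47 × (0.86 × 54) = 0.47 × 46.4400 = 21.8268
Higher: breed at age 3 (31.6686).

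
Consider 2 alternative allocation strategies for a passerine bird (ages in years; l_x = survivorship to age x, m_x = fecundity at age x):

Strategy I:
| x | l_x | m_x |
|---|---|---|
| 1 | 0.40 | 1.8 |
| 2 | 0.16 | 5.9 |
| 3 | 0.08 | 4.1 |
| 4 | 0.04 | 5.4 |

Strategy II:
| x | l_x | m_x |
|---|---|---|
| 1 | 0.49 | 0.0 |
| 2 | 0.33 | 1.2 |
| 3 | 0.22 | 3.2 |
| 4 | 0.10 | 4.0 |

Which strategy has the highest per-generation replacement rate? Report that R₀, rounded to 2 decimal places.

2.21

Strategy I: R₀ = 0.40×1.8 + 0.16×5.9 + 0.08×4.1 + 0.04×5.4 = 2.2080
Strategy II: R₀ = 0.49×0.0 + 0.33×1.2 + 0.22×3.2 + 0.10×4.0 = 1.5000
Highest R₀: strategy I with 2.2080.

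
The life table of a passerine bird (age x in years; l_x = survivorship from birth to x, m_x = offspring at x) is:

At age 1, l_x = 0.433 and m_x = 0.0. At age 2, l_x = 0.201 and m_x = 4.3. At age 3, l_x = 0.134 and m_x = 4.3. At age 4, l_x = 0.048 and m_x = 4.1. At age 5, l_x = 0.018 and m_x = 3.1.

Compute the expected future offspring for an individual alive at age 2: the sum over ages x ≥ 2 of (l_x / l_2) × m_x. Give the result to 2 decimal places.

l_2 = 0.201. Conditional survival from age 2 to x is l_x / l_2.
  x=2: (0.201/0.201) × 4.3 = 4.3000
  x=3: (0.134/0.201) × 4.3 = 2.8667
  x=4: (0.048/0.201) × 4.1 = 0.9791
  x=5: (0.018/0.201) × 3.1 = 0.2776
Sum = 4.3000 + 2.8667 + 0.9791 + 0.2776 = 8.4234

8.42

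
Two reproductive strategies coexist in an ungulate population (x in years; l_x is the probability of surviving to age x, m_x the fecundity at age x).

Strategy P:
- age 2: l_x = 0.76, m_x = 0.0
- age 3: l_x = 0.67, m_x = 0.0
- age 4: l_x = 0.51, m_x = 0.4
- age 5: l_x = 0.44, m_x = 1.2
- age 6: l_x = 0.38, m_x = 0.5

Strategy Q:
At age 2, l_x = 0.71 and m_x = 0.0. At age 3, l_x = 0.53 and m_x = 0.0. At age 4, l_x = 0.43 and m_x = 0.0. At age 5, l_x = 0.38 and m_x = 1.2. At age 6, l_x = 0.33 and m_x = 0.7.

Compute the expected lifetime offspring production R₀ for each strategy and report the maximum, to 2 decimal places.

Strategy P: R₀ = 0.76×0.0 + 0.67×0.0 + 0.51×0.4 + 0.44×1.2 + 0.38×0.5 = 0.9220
Strategy Q: R₀ = 0.71×0.0 + 0.53×0.0 + 0.43×0.0 + 0.38×1.2 + 0.33×0.7 = 0.6870
Highest R₀: strategy P with 0.9220.

0.92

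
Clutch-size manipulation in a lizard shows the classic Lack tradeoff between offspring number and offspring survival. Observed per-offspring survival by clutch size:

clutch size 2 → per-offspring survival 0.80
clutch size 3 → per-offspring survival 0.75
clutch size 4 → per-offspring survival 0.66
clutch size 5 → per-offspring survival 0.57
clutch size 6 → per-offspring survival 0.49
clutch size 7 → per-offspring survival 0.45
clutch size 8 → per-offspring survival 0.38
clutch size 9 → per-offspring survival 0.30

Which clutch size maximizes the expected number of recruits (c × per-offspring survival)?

Expected recruits = c × s(c):
  c=2: 2 × 0.80 = 1.600
  c=3: 3 × 0.75 = 2.250
  c=4: 4 × 0.66 = 2.640
  c=5: 5 × 0.57 = 2.850
  c=6: 6 × 0.49 = 2.940
  c=7: 7 × 0.45 = 3.150
  c=8: 8 × 0.38 = 3.040
  c=9: 9 × 0.30 = 2.700
Maximum at c = 7 (3.150 recruits).

7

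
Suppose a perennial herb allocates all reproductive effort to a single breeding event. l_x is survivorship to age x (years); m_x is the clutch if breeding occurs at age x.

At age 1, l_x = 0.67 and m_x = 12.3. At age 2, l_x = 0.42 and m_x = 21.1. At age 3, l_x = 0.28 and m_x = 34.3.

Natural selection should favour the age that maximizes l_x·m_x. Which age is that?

Expected offspring if breeding at age x = l_x × m_x:
  age 1: 0.67 × 12.3 = 8.241
  age 2: 0.42 × 21.1 = 8.862
  age 3: 0.28 × 34.3 = 9.604
Maximum at age 3 (9.604).

3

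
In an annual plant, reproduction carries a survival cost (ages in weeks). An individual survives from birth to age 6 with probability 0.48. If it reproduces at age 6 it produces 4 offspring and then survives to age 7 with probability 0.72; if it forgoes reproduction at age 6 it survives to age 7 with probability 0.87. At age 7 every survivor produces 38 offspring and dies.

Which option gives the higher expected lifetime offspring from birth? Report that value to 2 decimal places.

15.87

breed at age 6: R₀ = 0.48 × (4 + 0.72 × 38) = 0.48 × 31.3600 = 15.0528
delay to age 7: R₀ = 0.48 × (0.87 × 38) = 0.48 × 33.0600 = 15.8688
Higher: delay to age 7 (15.8688).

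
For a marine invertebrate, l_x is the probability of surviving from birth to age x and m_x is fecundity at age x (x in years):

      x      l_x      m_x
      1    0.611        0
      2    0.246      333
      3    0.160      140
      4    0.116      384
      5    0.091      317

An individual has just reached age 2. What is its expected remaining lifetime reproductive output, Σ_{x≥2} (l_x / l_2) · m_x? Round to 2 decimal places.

722.39

l_2 = 0.246. Conditional survival from age 2 to x is l_x / l_2.
  x=2: (0.246/0.246) × 333 = 333.0000
  x=3: (0.160/0.246) × 140 = 91.0569
  x=4: (0.116/0.246) × 384 = 181.0732
  x=5: (0.091/0.246) × 317 = 117.2642
Sum = 333.0000 + 91.0569 + 181.0732 + 117.2642 = 722.3943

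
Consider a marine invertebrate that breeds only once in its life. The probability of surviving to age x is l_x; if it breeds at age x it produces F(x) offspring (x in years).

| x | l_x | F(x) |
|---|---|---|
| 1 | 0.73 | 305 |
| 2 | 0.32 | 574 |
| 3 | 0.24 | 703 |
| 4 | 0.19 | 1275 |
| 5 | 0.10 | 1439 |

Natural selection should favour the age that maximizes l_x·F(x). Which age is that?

4

Expected offspring if breeding at age x = l_x × F(x):
  age 1: 0.73 × 305 = 222.650
  age 2: 0.32 × 574 = 183.680
  age 3: 0.24 × 703 = 168.720
  age 4: 0.19 × 1275 = 242.250
  age 5: 0.10 × 1439 = 143.900
Maximum at age 4 (242.250).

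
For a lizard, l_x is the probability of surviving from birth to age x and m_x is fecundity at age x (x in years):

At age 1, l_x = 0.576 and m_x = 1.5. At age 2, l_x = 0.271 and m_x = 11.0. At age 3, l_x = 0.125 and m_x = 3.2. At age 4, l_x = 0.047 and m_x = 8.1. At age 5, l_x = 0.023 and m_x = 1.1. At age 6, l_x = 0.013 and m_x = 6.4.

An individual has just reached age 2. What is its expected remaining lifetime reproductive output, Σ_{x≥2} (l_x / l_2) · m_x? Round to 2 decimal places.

l_2 = 0.271. Conditional survival from age 2 to x is l_x / l_2.
  x=2: (0.271/0.271) × 11.0 = 11.0000
  x=3: (0.125/0.271) × 3.2 = 1.4760
  x=4: (0.047/0.271) × 8.1 = 1.4048
  x=5: (0.023/0.271) × 1.1 = 0.0934
  x=6: (0.013/0.271) × 6.4 = 0.3070
Sum = 11.0000 + 1.4760 + 1.4048 + 0.0934 + 0.3070 = 14.2812

14.28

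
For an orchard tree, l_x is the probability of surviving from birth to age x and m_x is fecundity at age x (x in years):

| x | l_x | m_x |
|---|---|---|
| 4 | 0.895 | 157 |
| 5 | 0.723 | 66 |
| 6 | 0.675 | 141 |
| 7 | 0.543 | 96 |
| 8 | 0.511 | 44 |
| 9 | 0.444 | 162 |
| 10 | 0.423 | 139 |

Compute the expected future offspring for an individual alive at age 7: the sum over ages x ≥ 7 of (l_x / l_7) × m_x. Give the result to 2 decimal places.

l_7 = 0.543. Conditional survival from age 7 to x is l_x / l_7.
  x=7: (0.543/0.543) × 96 = 96.0000
  x=8: (0.511/0.543) × 44 = 41.4070
  x=9: (0.444/0.543) × 162 = 132.4641
  x=10: (0.423/0.543) × 139 = 108.2818
Sum = 96.0000 + 41.4070 + 132.4641 + 108.2818 = 378.1529

378.15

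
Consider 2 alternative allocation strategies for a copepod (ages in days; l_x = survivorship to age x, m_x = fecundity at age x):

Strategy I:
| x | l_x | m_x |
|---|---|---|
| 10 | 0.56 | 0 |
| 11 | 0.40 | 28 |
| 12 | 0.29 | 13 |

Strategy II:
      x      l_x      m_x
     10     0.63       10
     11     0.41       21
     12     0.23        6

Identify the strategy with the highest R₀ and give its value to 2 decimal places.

16.29

Strategy I: R₀ = 0.56×0 + 0.40×28 + 0.29×13 = 14.9700
Strategy II: R₀ = 0.63×10 + 0.41×21 + 0.23×6 = 16.2900
Highest R₀: strategy II with 16.2900.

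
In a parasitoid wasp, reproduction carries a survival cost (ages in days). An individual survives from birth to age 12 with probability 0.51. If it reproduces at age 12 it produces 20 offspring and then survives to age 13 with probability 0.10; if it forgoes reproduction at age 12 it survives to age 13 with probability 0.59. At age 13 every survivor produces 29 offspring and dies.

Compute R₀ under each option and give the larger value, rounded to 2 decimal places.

11.68

breed at age 12: R₀ = 0.51 × (20 + 0.10 × 29) = 0.51 × 22.9000 = 11.6790
delay to age 13: R₀ = 0.51 × (0.59 × 29) = 0.51 × 17.1100 = 8.7261
Higher: breed at age 12 (11.6790).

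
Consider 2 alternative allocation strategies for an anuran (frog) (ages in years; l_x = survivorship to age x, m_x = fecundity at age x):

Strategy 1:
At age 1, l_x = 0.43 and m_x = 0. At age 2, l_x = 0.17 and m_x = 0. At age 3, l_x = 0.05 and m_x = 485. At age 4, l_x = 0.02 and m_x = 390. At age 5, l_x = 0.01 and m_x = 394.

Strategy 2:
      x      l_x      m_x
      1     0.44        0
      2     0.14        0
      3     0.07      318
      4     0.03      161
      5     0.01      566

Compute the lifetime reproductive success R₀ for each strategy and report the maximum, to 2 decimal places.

Strategy 1: R₀ = 0.43×0 + 0.17×0 + 0.05×485 + 0.02×390 + 0.01×394 = 35.9900
Strategy 2: R₀ = 0.44×0 + 0.14×0 + 0.07×318 + 0.03×161 + 0.01×566 = 32.7500
Highest R₀: strategy 1 with 35.9900.

35.99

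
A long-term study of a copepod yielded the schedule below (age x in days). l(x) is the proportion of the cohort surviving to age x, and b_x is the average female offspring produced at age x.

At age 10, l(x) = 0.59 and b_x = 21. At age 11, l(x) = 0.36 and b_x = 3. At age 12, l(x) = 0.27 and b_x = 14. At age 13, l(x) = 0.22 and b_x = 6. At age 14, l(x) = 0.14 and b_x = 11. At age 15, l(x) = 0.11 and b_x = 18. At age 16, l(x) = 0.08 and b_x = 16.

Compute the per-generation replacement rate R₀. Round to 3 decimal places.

23.370

R₀ = Σ l(x) b_x:
  age 10: 0.59 × 21 = 12.3900
  age 11: 0.36 × 3 = 1.0800
  age 12: 0.27 × 14 = 3.7800
  age 13: 0.22 × 6 = 1.3200
  age 14: 0.14 × 11 = 1.5400
  age 15: 0.11 × 18 = 1.9800
  age 16: 0.08 × 16 = 1.2800
R₀ = 12.3900 + 1.0800 + 3.7800 + 1.3200 + 1.5400 + 1.9800 + 1.2800 = 23.3700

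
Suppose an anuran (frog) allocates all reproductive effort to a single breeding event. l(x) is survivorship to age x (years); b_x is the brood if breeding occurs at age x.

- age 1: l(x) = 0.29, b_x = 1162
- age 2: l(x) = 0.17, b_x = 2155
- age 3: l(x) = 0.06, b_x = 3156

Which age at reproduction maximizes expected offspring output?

2

Expected offspring if breeding at age x = l(x) × b_x:
  age 1: 0.29 × 1162 = 336.980
  age 2: 0.17 × 2155 = 366.350
  age 3: 0.06 × 3156 = 189.360
Maximum at age 2 (366.350).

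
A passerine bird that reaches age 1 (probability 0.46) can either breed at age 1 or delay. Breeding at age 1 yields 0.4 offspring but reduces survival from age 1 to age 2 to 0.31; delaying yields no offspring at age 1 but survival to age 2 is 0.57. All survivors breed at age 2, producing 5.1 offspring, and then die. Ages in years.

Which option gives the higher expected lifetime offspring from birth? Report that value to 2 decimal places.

breed at age 1: R₀ = 0.46 × (0.4 + 0.31 × 5.1) = 0.46 × 1.9810 = 0.9113
delay to age 2: R₀ = 0.46 × (0.57 × 5.1) = 0.46 × 2.9070 = 1.3372
Higher: delay to age 2 (1.3372).

1.34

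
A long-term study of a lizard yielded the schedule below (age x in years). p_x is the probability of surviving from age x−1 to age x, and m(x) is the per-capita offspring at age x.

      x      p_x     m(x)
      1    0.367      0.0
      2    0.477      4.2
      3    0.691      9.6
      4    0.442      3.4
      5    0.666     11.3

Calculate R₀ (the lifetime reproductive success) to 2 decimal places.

Survivorship from birth: l_x = p_1·p_2·…·p_x.
  l_1 = 0.36700
  l_2 = 0.17506
  l_3 = 0.12097
  l_4 = 0.05347
  l_5 = 0.03561
R₀ = Σ l_x m(x):
  age 1: 0.36700 × 0.0 = 0.0000
  age 2: 0.17506 × 4.2 = 0.7353
  age 3: 0.12097 × 9.6 = 1.1613
  age 4: 0.05347 × 3.4 = 0.1818
  age 5: 0.03561 × 11.3 = 0.4024
R₀ = 0.0000 + 0.7353 + 1.1613 + 0.1818 + 0.4024 = 2.4808

2.48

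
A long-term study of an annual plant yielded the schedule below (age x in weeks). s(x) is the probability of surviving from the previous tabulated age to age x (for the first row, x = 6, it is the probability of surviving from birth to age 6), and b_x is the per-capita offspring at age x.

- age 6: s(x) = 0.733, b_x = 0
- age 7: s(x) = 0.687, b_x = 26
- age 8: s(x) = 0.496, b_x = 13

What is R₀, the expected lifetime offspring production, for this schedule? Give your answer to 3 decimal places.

Survivorship from birth: l_x = s_6·s_7·…·s_x.
  l_6 = 0.73300
  l_7 = 0.50357
  l_8 = 0.24977
R₀ = Σ l_x b_x:
  age 6: 0.73300 × 0 = 0.0000
  age 7: 0.50357 × 26 = 13.0928
  age 8: 0.24977 × 13 = 3.2470
R₀ = 0.0000 + 13.0928 + 3.2470 = 16.3398

16.340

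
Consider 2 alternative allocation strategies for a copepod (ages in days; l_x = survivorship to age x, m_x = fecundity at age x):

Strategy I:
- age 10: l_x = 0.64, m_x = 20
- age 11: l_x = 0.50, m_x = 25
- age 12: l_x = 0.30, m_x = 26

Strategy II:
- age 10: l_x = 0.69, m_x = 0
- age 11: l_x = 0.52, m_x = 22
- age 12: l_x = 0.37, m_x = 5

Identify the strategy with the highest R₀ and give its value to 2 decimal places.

33.10

Strategy I: R₀ = 0.64×20 + 0.50×25 + 0.30×26 = 33.1000
Strategy II: R₀ = 0.69×0 + 0.52×22 + 0.37×5 = 13.2900
Highest R₀: strategy I with 33.1000.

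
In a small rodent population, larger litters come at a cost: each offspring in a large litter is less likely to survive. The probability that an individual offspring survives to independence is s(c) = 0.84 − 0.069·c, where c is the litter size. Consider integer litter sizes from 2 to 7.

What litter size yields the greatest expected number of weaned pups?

Expected weaned pups = c × s(c):
  c=2: 2 × 0.702 = 1.404
  c=3: 3 × 0.633 = 1.899
  c=4: 4 × 0.564 = 2.256
  c=5: 5 × 0.495 = 2.475
  c=6: 6 × 0.426 = 2.556
  c=7: 7 × 0.357 = 2.499
Maximum at c = 6 (2.556 weaned pups).

6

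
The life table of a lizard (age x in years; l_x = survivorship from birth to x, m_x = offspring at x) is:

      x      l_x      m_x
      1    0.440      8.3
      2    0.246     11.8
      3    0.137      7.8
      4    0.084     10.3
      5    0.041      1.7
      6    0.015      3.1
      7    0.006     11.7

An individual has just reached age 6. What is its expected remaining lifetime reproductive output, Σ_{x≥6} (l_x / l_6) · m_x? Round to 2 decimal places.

l_6 = 0.015. Conditional survival from age 6 to x is l_x / l_6.
  x=6: (0.015/0.015) × 3.1 = 3.1000
  x=7: (0.006/0.015) × 11.7 = 4.6800
Sum = 3.1000 + 4.6800 = 7.7800

7.78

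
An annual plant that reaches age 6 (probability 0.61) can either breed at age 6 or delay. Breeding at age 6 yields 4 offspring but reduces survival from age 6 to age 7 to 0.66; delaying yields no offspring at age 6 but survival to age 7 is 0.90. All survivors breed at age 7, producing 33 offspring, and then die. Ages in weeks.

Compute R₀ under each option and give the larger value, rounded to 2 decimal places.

18.12

breed at age 6: R₀ = 0.61 × (4 + 0.66 × 33) = 0.61 × 25.7800 = 15.7258
delay to age 7: R₀ = 0.61 × (0.90 × 33) = 0.61 × 29.7000 = 18.1170
Higher: delay to age 7 (18.1170).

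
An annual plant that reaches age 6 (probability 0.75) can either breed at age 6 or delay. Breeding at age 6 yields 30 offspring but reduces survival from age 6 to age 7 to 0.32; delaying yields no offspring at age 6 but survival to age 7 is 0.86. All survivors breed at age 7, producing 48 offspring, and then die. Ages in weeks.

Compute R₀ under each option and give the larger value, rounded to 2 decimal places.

34.02

breed at age 6: R₀ = 0.75 × (30 + 0.32 × 48) = 0.75 × 45.3600 = 34.0200
delay to age 7: R₀ = 0.75 × (0.86 × 48) = 0.75 × 41.2800 = 30.9600
Higher: breed at age 6 (34.0200).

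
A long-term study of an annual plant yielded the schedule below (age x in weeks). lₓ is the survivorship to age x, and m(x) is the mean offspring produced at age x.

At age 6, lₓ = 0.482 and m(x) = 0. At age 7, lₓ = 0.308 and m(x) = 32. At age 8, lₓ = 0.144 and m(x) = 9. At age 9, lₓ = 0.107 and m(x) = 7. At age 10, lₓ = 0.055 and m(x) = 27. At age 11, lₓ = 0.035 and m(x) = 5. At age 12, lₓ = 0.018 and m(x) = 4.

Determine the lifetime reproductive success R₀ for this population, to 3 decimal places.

R₀ = Σ lₓ m(x):
  age 6: 0.482 × 0 = 0.0000
  age 7: 0.308 × 32 = 9.8560
  age 8: 0.144 × 9 = 1.2960
  age 9: 0.107 × 7 = 0.7490
  age 10: 0.055 × 27 = 1.4850
  age 11: 0.035 × 5 = 0.1750
  age 12: 0.018 × 4 = 0.0720
R₀ = 0.0000 + 9.8560 + 1.2960 + 0.7490 + 1.4850 + 0.1750 + 0.0720 = 13.6330

13.633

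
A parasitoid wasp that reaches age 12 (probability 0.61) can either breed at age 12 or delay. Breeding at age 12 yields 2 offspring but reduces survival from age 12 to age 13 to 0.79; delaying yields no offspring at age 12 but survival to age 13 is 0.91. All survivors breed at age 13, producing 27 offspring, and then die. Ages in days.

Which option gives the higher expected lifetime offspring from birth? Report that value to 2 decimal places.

breed at age 12: R₀ = 0.61 × (2 + 0.79 × 27) = 0.61 × 23.3300 = 14.2313
delay to age 13: R₀ = 0.61 × (0.91 × 27) = 0.61 × 24.5700 = 14.9877
Higher: delay to age 13 (14.9877).

14.99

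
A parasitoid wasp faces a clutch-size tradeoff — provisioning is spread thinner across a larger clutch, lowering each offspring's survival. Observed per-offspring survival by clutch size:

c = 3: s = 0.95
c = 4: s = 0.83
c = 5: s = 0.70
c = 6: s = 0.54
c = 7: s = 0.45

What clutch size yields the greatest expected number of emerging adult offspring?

5

Expected emerging adult offspring = c × s(c):
  c=3: 3 × 0.95 = 2.850
  c=4: 4 × 0.83 = 3.320
  c=5: 5 × 0.70 = 3.500
  c=6: 6 × 0.54 = 3.240
  c=7: 7 × 0.45 = 3.150
Maximum at c = 5 (3.500 emerging adult offspring).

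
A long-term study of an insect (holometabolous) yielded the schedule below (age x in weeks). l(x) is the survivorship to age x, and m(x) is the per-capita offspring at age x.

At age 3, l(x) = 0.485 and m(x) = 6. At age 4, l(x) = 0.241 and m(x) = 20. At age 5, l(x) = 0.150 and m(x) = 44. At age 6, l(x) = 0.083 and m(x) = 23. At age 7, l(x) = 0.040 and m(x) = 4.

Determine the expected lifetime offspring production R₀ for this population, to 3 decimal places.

R₀ = Σ l(x) m(x):
  age 3: 0.485 × 6 = 2.9100
  age 4: 0.241 × 20 = 4.8200
  age 5: 0.150 × 44 = 6.6000
  age 6: 0.083 × 23 = 1.9090
  age 7: 0.040 × 4 = 0.1600
R₀ = 2.9100 + 4.8200 + 6.6000 + 1.9090 + 0.1600 = 16.3990

16.399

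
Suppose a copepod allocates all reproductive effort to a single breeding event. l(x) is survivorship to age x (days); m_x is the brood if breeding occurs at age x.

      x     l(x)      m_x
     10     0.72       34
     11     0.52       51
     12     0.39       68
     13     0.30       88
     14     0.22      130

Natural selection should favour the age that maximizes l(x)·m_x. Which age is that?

Expected offspring if breeding at age x = l(x) × m_x:
  age 10: 0.72 × 34 = 24.480
  age 11: 0.52 × 51 = 26.520
  age 12: 0.39 × 68 = 26.520
  age 13: 0.30 × 88 = 26.400
  age 14: 0.22 × 130 = 28.600
Maximum at age 14 (28.600).

14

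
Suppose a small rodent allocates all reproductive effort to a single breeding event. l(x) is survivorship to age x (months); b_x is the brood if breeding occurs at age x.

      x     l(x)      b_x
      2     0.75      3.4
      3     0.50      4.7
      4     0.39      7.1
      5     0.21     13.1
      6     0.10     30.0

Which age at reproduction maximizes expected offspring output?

Expected offspring if breeding at age x = l(x) × b_x:
  age 2: 0.75 × 3.4 = 2.550
  age 3: 0.50 × 4.7 = 2.350
  age 4: 0.39 × 7.1 = 2.769
  age 5: 0.21 × 13.1 = 2.751
  age 6: 0.10 × 30.0 = 3.000
Maximum at age 6 (3.000).

6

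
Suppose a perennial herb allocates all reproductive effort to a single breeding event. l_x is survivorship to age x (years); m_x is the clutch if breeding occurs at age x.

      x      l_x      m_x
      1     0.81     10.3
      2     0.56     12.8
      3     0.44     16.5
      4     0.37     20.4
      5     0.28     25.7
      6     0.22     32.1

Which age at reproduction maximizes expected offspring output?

Expected offspring if breeding at age x = l_x × m_x:
  age 1: 0.81 × 10.3 = 8.343
  age 2: 0.56 × 12.8 = 7.168
  age 3: 0.44 × 16.5 = 7.260
  age 4: 0.37 × 20.4 = 7.548
  age 5: 0.28 × 25.7 = 7.196
  age 6: 0.22 × 32.1 = 7.062
Maximum at age 1 (8.343).

1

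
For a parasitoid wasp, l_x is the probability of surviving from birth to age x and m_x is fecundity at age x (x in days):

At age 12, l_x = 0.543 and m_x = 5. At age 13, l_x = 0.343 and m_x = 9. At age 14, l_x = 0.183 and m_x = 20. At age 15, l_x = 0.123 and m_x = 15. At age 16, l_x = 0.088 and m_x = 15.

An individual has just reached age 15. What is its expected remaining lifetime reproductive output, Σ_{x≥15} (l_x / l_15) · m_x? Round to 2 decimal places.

l_15 = 0.123. Conditional survival from age 15 to x is l_x / l_15.
  x=15: (0.123/0.123) × 15 = 15.0000
  x=16: (0.088/0.123) × 15 = 10.7317
Sum = 15.0000 + 10.7317 = 25.7317

25.73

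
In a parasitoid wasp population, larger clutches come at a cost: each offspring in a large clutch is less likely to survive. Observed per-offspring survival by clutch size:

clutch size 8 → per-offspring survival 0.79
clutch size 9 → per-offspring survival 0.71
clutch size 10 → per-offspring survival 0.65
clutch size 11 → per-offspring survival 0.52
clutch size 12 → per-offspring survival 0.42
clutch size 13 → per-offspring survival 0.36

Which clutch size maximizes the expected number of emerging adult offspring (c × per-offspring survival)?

Expected emerging adult offspring = c × s(c):
  c=8: 8 × 0.79 = 6.320
  c=9: 9 × 0.71 = 6.390
  c=10: 10 × 0.65 = 6.500
  c=11: 11 × 0.52 = 5.720
  c=12: 12 × 0.42 = 5.040
  c=13: 13 × 0.36 = 4.680
Maximum at c = 10 (6.500 emerging adult offspring).

10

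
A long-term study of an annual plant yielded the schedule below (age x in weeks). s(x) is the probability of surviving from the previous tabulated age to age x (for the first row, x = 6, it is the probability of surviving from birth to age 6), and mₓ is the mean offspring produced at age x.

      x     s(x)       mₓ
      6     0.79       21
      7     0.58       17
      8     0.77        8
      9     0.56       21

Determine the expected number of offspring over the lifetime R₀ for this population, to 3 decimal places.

Survivorship from birth: l_x = s_6·s_7·…·s_x.
  l_6 = 0.79000
  l_7 = 0.45820
  l_8 = 0.35281
  l_9 = 0.19758
R₀ = Σ l_x mₓ:
  age 6: 0.79000 × 21 = 16.5900
  age 7: 0.45820 × 17 = 7.7894
  age 8: 0.35281 × 8 = 2.8225
  age 9: 0.19758 × 21 = 4.1492
R₀ = 16.5900 + 7.7894 + 2.8225 + 4.1492 = 31.3511

31.351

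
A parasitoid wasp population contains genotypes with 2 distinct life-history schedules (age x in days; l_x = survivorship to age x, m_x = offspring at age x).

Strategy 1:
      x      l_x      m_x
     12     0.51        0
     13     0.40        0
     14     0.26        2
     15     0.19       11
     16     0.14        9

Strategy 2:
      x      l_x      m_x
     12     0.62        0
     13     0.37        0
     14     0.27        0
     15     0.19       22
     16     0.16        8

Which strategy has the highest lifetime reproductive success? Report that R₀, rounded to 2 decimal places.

Strategy 1: R₀ = 0.51×0 + 0.40×0 + 0.26×2 + 0.19×11 + 0.14×9 = 3.8700
Strategy 2: R₀ = 0.62×0 + 0.37×0 + 0.27×0 + 0.19×22 + 0.16×8 = 5.4600
Highest R₀: strategy 2 with 5.4600.

5.46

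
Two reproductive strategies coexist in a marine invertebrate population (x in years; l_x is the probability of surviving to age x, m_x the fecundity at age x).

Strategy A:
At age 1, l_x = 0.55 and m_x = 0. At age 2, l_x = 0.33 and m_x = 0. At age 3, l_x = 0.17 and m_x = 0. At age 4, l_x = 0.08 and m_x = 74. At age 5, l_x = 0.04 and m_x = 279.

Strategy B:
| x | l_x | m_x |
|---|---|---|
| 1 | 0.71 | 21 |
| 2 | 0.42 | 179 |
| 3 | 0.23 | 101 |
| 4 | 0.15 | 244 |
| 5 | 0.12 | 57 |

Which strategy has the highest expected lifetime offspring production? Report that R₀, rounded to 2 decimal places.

156.76

Strategy A: R₀ = 0.55×0 + 0.33×0 + 0.17×0 + 0.08×74 + 0.04×279 = 17.0800
Strategy B: R₀ = 0.71×21 + 0.42×179 + 0.23×101 + 0.15×244 + 0.12×57 = 156.7600
Highest R₀: strategy B with 156.7600.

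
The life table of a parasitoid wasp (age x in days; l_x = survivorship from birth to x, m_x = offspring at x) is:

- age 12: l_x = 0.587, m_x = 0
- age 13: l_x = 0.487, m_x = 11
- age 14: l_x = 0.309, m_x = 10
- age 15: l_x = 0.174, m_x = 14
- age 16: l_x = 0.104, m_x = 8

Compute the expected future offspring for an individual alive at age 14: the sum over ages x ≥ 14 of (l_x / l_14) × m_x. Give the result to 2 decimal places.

20.58

l_14 = 0.309. Conditional survival from age 14 to x is l_x / l_14.
  x=14: (0.309/0.309) × 10 = 10.0000
  x=15: (0.174/0.309) × 14 = 7.8835
  x=16: (0.104/0.309) × 8 = 2.6926
Sum = 10.0000 + 7.8835 + 2.6926 = 20.5761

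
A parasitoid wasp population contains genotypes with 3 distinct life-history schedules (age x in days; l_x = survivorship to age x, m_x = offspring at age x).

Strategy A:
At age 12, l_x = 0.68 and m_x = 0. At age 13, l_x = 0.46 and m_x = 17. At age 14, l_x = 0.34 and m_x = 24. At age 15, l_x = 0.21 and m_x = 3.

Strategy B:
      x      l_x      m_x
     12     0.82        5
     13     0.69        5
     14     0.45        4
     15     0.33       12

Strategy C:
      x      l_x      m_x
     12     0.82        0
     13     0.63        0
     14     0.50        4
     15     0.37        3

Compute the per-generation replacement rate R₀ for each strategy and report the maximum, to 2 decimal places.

16.61

Strategy A: R₀ = 0.68×0 + 0.46×17 + 0.34×24 + 0.21×3 = 16.6100
Strategy B: R₀ = 0.82×5 + 0.69×5 + 0.45×4 + 0.33×12 = 13.3100
Strategy C: R₀ = 0.82×0 + 0.63×0 + 0.50×4 + 0.37×3 = 3.1100
Highest R₀: strategy A with 16.6100.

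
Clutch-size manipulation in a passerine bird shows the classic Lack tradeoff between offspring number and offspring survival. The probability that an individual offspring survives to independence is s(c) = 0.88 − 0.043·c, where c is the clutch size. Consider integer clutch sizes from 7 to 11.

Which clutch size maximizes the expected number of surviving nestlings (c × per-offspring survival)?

10

Expected surviving nestlings = c × s(c):
  c=7: 7 × 0.579 = 4.053
  c=8: 8 × 0.536 = 4.288
  c=9: 9 × 0.493 = 4.437
  c=10: 10 × 0.450 = 4.500
  c=11: 11 × 0.407 = 4.477
Maximum at c = 10 (4.500 surviving nestlings).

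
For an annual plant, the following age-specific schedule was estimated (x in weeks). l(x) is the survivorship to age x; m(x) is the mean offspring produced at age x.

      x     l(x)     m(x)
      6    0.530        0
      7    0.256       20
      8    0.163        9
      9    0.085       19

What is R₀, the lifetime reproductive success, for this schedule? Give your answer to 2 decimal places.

R₀ = Σ l(x) m(x):
  age 6: 0.530 × 0 = 0.0000
  age 7: 0.256 × 20 = 5.1200
  age 8: 0.163 × 9 = 1.4670
  age 9: 0.085 × 19 = 1.6150
R₀ = 0.0000 + 5.1200 + 1.4670 + 1.6150 = 8.2020

8.20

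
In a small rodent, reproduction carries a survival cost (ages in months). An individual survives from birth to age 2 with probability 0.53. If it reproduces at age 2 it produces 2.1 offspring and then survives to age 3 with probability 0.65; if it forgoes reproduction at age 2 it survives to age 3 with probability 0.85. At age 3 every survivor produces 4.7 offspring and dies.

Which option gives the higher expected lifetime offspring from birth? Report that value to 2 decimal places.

2.73

breed at age 2: R₀ = 0.53 × (2.1 + 0.65 × 4.7) = 0.53 × 5.1550 = 2.7322
delay to age 3: R₀ = 0.53 × (0.85 × 4.7) = 0.53 × 3.9950 = 2.1174
Higher: breed at age 2 (2.7322).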